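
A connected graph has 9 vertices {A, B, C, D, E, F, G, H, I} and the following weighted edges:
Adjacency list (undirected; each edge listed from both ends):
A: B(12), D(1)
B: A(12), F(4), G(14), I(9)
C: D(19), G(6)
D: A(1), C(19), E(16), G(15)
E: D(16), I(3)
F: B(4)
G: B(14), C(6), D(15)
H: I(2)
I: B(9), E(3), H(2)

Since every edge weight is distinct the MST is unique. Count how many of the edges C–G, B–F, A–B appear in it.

3

Sort edges by weight, then run Kruskal:
A–D (1): add — endpoints in different components.
H–I (2): add — endpoints in different components.
E–I (3): add — endpoints in different components.
B–F (4): add — endpoints in different components.
C–G (6): add — endpoints in different components.
B–I (9): add — endpoints in different components.
A–B (12): add — endpoints in different components.
B–G (14): add — endpoints in different components.
MST edge set: {A–D, H–I, E–I, B–F, C–G, B–I, A–B, B–G}.
Of the listed edges, {C–G, B–F, A–B} are in the MST → 3.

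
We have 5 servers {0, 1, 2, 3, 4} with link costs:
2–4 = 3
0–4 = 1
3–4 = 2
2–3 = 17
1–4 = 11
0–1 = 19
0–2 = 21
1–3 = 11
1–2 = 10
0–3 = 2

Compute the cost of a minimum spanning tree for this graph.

Sort edges by weight, then run Kruskal:
0–4 (1): add. Components now {0,4} {1} {2} {3}
0–3 (2): add. Components now {0,3,4} {1} {2}
3–4 (2): skip — 3 and 4 already connected.
2–4 (3): add. Components now {0,2,3,4} {1}
1–2 (10): add. Components now {0,1,2,3,4}
MST edges: 0–4, 0–3, 2–4, 1–2; total weight 1+2+3+10 = 16.

16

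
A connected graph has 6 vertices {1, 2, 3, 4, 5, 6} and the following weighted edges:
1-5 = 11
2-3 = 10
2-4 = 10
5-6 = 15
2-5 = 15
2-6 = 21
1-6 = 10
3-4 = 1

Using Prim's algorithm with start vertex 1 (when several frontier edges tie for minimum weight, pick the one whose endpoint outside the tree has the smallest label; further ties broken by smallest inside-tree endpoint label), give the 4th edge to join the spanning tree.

Prim's algorithm from 1:
Step 1: cheapest edge leaving the tree is 1-6 (10); add 6.
Step 2: cheapest edge leaving the tree is 1-5 (11); add 5.
Step 3: cheapest edge leaving the tree is 2-5 (15); add 2.
Step 4: cheapest edge leaving the tree is 2-3 (10); add 3.
Step 5: cheapest edge leaving the tree is 3-4 (1); add 4.
The 4th edge added is 2-3.

2-3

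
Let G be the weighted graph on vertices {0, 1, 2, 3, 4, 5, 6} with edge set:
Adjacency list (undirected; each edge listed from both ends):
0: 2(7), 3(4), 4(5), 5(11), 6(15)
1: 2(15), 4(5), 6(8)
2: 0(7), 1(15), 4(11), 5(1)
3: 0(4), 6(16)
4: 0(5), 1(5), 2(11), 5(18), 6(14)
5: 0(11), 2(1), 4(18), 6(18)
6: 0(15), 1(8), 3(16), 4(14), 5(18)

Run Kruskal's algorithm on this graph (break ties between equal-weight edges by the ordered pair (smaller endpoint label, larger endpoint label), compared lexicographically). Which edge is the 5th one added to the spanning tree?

Kruskal: consider edges lightest-first.
2 5 (1): add — endpoints in different components.
0 3 (4): add — endpoints in different components.
0 4 (5): add — endpoints in different components.
1 4 (5): add — endpoints in different components.
0 2 (7): add — endpoints in different components.
1 6 (8): add — endpoints in different components.
The 5th edge added is 0 2.

0-2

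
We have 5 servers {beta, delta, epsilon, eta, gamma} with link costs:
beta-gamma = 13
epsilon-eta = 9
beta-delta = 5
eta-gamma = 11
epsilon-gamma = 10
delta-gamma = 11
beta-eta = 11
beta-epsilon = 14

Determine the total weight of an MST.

35

Prim, starting at delta.
Step 1: cheapest edge leaving the tree is beta-delta (5); add beta.
Step 2: cheapest edge leaving the tree is beta-eta (11); add eta.
Step 3: cheapest edge leaving the tree is epsilon-eta (9); add epsilon.
Step 4: cheapest edge leaving the tree is epsilon-gamma (10); add gamma.
MST edges: beta-delta, beta-eta, epsilon-eta, epsilon-gamma; total weight 5+11+9+10 = 35.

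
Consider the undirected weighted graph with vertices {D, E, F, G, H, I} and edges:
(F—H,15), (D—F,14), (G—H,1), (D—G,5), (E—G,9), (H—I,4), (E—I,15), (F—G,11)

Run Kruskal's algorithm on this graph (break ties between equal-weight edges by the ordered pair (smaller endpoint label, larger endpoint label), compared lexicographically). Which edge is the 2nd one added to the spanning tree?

H-I

Kruskal's algorithm — process edges by increasing weight (ties by edge label):
G—H (1): add. Components now {D} {E} {F} {G,H} {I}
H—I (4): add. Components now {D} {E} {F} {G,H,I}
D—G (5): add. Components now {D,G,H,I} {E} {F}
E—G (9): add. Components now {D,E,G,H,I} {F}
F—G (11): add. Components now {D,E,F,G,H,I}
The 2nd edge added is H—I.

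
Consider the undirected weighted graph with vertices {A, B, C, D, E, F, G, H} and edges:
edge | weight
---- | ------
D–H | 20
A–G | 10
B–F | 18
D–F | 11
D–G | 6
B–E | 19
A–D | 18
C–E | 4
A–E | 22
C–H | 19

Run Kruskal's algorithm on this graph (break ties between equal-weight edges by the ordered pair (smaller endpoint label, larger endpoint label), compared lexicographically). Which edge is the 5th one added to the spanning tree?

Kruskal: consider edges lightest-first.
C–E (4): add — endpoints in different components.
D–G (6): add — endpoints in different components.
A–G (10): add — endpoints in different components.
D–F (11): add — endpoints in different components.
A–D (18): skip — A and D already connected.
B–F (18): add — endpoints in different components.
B–E (19): add — endpoints in different components.
C–H (19): add — endpoints in different components.
The 5th edge added is B–F.

B-F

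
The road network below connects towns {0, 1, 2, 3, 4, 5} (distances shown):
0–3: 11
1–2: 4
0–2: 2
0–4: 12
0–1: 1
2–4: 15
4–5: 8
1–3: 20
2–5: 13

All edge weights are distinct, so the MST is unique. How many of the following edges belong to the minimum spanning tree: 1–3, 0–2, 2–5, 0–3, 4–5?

Sort edges by weight, then run Kruskal:
0–1 (1): add — endpoints in different components.
0–2 (2): add — endpoints in different components.
1–2 (4): skip — 1 and 2 already connected.
4–5 (8): add — endpoints in different components.
0–3 (11): add — endpoints in different components.
0–4 (12): add — endpoints in different components.
MST edge set: {0–1, 0–2, 4–5, 0–3, 0–4}.
Of the listed edges, {0–2, 0–3, 4–5} are in the MST → 3.

3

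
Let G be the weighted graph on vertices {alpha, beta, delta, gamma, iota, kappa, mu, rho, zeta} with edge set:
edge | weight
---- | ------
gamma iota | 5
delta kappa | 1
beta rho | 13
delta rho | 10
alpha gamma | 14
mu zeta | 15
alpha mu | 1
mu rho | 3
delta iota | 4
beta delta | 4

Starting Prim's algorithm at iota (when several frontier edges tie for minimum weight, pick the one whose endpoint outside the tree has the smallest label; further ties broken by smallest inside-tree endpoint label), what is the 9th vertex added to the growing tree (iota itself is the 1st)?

zeta

Prim, starting at iota.
Step 1: frontier [delta iota 4, gamma iota 5] → take delta iota (4); add delta.
Step 2: frontier [delta kappa 1, beta delta 4, delta rho 10, gamma iota 5] → take delta kappa (1); add kappa.
Step 3: frontier [beta delta 4, delta rho 10, gamma iota 5] → take beta delta (4); add beta.
Step 4: frontier [beta rho 13, delta rho 10, gamma iota 5] → take gamma iota (5); add gamma.
Step 5: frontier [beta rho 13, delta rho 10, alpha gamma 14] → take delta rho (10); add rho.
Step 6: frontier [alpha gamma 14, mu rho 3] → take mu rho (3); add mu.
Step 7: frontier [alpha gamma 14, alpha mu 1, mu zeta 15] → take alpha mu (1); add alpha.
Step 8: frontier [mu zeta 15] → take mu zeta (15); add zeta.
Vertex order: iota, delta, kappa, beta, gamma, rho, mu, alpha, zeta. The 9th vertex is zeta.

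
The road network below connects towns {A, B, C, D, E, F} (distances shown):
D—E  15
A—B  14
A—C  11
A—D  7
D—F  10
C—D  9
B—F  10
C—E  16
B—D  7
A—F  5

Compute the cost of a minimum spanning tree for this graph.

Grow the tree from E using Prim:
Step 1: frontier [D—E 15, C—E 16] → take D—E (15); add D.
Step 2: frontier [A—D 7, B—D 7, C—D 9, D—F 10, C—E 16] → take A—D (7); add A.
Step 3: frontier [A—F 5, A—C 11, A—B 14, B—D 7, C—D 9, D—F 10, C—E 16] → take A—F (5); add F.
Step 4: frontier [A—C 11, A—B 14, B—D 7, C—D 9, C—E 16, B—F 10] → take B—D (7); add B.
Step 5: frontier [A—C 11, C—D 9, C—E 16] → take C—D (9); add C.
MST edges: D—E, A—D, A—F, B—D, C—D; total weight 15+7+5+7+9 = 43.

43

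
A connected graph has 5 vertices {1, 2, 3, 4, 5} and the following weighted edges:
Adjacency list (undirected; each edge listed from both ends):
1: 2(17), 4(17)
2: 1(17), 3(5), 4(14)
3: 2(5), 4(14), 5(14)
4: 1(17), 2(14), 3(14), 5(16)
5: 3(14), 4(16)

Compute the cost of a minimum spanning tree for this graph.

Grow the tree from 5 using Prim:
Step 1: cheapest edge leaving the tree is 3–5 (14); add 3.
Step 2: cheapest edge leaving the tree is 2–3 (5); add 2.
Step 3: cheapest edge leaving the tree is 2–4 (14); add 4.
Step 4: cheapest edge leaving the tree is 1–2 (17); add 1.
MST edges: 3–5, 2–3, 2–4, 1–2; total weight 14+5+14+17 = 50.

50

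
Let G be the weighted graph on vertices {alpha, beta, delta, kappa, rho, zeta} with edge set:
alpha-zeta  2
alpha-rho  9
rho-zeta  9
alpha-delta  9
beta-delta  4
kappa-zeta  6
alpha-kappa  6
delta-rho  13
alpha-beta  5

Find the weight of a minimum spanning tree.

Kruskal's algorithm — process edges by increasing weight (ties by edge label):
alpha-zeta (2): add — endpoints in different components.
beta-delta (4): add — endpoints in different components.
alpha-beta (5): add — endpoints in different components.
alpha-kappa (6): add — endpoints in different components.
kappa-zeta (6): skip — zeta and kappa already connected.
alpha-delta (9): skip — delta and alpha already connected.
alpha-rho (9): add — endpoints in different components.
MST edges: alpha-zeta, beta-delta, alpha-beta, alpha-kappa, alpha-rho; total weight 2+4+5+6+9 = 26.

26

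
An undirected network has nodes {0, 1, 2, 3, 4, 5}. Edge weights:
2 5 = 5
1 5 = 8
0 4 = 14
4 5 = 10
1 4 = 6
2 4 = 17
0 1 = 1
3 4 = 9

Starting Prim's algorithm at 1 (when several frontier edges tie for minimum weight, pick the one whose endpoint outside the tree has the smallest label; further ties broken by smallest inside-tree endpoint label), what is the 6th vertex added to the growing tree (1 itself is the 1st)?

Grow the tree from 1 using Prim:
Step 1: cheapest edge leaving the tree is 0 1 (1); add 0.
Step 2: cheapest edge leaving the tree is 1 4 (6); add 4.
Step 3: cheapest edge leaving the tree is 1 5 (8); add 5.
Step 4: cheapest edge leaving the tree is 2 5 (5); add 2.
Step 5: cheapest edge leaving the tree is 3 4 (9); add 3.
Vertex order: 1, 0, 4, 5, 2, 3. The 6th vertex is 3.

3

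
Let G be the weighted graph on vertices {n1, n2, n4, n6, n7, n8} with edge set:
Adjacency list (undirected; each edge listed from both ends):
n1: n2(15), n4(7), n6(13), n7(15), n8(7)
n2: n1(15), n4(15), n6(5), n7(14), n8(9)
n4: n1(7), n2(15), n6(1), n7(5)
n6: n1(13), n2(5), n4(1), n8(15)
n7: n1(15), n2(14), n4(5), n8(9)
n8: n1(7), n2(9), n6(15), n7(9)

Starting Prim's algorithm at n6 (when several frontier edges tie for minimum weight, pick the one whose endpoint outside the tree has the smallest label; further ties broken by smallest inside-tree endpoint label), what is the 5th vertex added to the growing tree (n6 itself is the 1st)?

Grow the tree from n6 using Prim:
Step 1: frontier [n4–n6 1, n2–n6 5, n1–n6 13, n6–n8 15] → take n4–n6 (1); add n4.
Step 2: frontier [n4–n7 5, n1–n4 7, n2–n4 15, n2–n6 5, n1–n6 13, n6–n8 15] → take n2–n6 (5); add n2.
Step 3: frontier [n2–n8 9, n2–n7 14, n1–n2 15, n4–n7 5, n1–n4 7, n1–n6 13, n6–n8 15] → take n4–n7 (5); add n7.
Step 4: frontier [n2–n8 9, n1–n2 15, n1–n4 7, n1–n6 13, n6–n8 15, n7–n8 9, n1–n7 15] → take n1–n4 (7); add n1.
Step 5: frontier [n1–n8 7, n2–n8 9, n6–n8 15, n7–n8 9] → take n1–n8 (7); add n8.
Vertex order: n6, n4, n2, n7, n1, n8. The 5th vertex is n1.

n1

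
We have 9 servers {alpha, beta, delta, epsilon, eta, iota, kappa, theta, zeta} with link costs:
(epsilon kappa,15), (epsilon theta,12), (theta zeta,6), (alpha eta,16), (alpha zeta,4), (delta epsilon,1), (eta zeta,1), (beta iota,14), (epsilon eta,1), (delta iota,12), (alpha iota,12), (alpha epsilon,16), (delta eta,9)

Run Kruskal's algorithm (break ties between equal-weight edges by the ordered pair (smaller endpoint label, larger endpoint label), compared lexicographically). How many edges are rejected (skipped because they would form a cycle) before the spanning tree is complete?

3

Kruskal: consider edges lightest-first.
delta epsilon (1): add — endpoints in different components.
epsilon eta (1): add — endpoints in different components.
eta zeta (1): add — endpoints in different components.
alpha zeta (4): add — endpoints in different components.
theta zeta (6): add — endpoints in different components.
delta eta (9): skip — eta and delta already connected.
alpha iota (12): add — endpoints in different components.
delta iota (12): skip — iota and delta already connected.
epsilon theta (12): skip — epsilon and theta already connected.
beta iota (14): add — endpoints in different components.
epsilon kappa (15): add — endpoints in different components.
Edges rejected before the tree was complete: 3.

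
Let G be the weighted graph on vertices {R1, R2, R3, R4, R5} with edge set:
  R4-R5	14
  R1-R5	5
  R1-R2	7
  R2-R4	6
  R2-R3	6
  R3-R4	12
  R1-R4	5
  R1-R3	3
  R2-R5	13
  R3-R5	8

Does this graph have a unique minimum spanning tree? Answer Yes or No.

No

Kruskal: consider edges lightest-first.
R1-R3 (3): add — endpoints in different components.
R1-R4 (5): add — endpoints in different components.
R1-R5 (5): add — endpoints in different components.
R2-R3 (6): add — endpoints in different components.
Non-tree edge R2-R4 has weight 6, equal to the heaviest edge on its tree cycle — swapping gives another MST of the same weight. Not unique.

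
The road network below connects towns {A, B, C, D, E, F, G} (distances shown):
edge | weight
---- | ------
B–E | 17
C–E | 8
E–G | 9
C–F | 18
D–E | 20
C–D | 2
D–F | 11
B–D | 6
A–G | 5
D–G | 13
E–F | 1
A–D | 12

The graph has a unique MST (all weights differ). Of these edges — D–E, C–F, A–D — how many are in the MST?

0

Sort edges by weight, then run Kruskal:
E–F (1): add — endpoints in different components.
C–D (2): add — endpoints in different components.
A–G (5): add — endpoints in different components.
B–D (6): add — endpoints in different components.
C–E (8): add — endpoints in different components.
E–G (9): add — endpoints in different components.
MST edge set: {E–F, C–D, A–G, B–D, C–E, E–G}.
Of the listed edges, {} are in the MST → 0.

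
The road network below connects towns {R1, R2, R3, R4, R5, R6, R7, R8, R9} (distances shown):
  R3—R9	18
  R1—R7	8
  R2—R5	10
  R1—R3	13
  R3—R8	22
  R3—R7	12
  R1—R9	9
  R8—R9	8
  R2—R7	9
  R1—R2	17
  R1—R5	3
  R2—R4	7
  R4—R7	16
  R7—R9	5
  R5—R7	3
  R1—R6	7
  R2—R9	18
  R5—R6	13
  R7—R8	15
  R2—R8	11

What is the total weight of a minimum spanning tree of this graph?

Kruskal: consider edges lightest-first.
R1—R5 (3): add — endpoints in different components.
R5—R7 (3): add — endpoints in different components.
R7—R9 (5): add — endpoints in different components.
R1—R6 (7): add — endpoints in different components.
R2—R4 (7): add — endpoints in different components.
R1—R7 (8): skip — R7 and R1 already connected.
R8—R9 (8): add — endpoints in different components.
R1—R9 (9): skip — R9 and R1 already connected.
R2—R7 (9): add — endpoints in different components.
R2—R5 (10): skip — R2 and R5 already connected.
R2—R8 (11): skip — R2 and R8 already connected.
R3—R7 (12): add — endpoints in different components.
MST edges: R1—R5, R5—R7, R7—R9, R1—R6, R2—R4, R8—R9, R2—R7, R3—R7; total weight 3+3+5+7+7+8+9+12 = 54.

54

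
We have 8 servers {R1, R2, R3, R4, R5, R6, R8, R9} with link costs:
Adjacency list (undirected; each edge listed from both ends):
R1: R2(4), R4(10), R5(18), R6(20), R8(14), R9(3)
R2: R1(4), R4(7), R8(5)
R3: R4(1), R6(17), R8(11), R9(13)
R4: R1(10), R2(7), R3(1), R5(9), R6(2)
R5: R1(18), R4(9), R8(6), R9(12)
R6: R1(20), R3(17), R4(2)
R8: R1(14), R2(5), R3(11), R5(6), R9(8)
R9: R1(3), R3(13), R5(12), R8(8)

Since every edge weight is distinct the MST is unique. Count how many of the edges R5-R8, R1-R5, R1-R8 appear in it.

Kruskal's algorithm — process edges by increasing weight (ties by edge label):
R3-R4 (1): add — endpoints in different components.
R4-R6 (2): add — endpoints in different components.
R1-R9 (3): add — endpoints in different components.
R1-R2 (4): add — endpoints in different components.
R2-R8 (5): add — endpoints in different components.
R5-R8 (6): add — endpoints in different components.
R2-R4 (7): add — endpoints in different components.
MST edge set: {R3-R4, R4-R6, R1-R9, R1-R2, R2-R8, R5-R8, R2-R4}.
Of the listed edges, {R5-R8} are in the MST → 1.

1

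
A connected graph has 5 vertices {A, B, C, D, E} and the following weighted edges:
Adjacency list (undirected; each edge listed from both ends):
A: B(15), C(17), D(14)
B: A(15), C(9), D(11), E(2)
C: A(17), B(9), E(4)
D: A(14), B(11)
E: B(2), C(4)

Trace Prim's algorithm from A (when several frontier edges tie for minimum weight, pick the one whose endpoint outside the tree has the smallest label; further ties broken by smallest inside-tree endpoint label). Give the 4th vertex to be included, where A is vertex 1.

Grow the tree from A using Prim:
Step 1: cheapest edge leaving the tree is A D (14); add D.
Step 2: cheapest edge leaving the tree is B D (11); add B.
Step 3: cheapest edge leaving the tree is B E (2); add E.
Step 4: cheapest edge leaving the tree is C E (4); add C.
Vertex order: A, D, B, E, C. The 4th vertex is E.

E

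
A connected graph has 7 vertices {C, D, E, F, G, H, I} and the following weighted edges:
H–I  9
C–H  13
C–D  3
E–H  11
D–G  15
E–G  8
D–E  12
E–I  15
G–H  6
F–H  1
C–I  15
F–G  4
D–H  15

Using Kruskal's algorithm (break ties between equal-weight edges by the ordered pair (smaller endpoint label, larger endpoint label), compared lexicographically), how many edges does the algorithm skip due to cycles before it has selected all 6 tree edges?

2

Kruskal: consider edges lightest-first.
F–H (1): add. Components now {C} {D} {E} {F,H} {G} {I}
C–D (3): add. Components now {C,D} {E} {F,H} {G} {I}
F–G (4): add. Components now {C,D} {E} {F,G,H} {I}
G–H (6): skip — G and H already connected.
E–G (8): add. Components now {C,D} {E,F,G,H} {I}
H–I (9): add. Components now {C,D} {E,F,G,H,I}
E–H (11): skip — E and H already connected.
D–E (12): add. Components now {C,D,E,F,G,H,I}
Edges rejected before the tree was complete: 2.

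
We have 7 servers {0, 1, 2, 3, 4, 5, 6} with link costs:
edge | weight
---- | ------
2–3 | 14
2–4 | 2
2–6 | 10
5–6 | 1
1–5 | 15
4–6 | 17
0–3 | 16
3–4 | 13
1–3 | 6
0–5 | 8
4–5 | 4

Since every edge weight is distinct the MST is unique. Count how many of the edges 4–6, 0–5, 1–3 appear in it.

2

Sort edges by weight, then run Kruskal:
5–6 (1): add. Components now {0} {1} {2} {3} {4} {5,6}
2–4 (2): add. Components now {0} {1} {2,4} {3} {5,6}
4–5 (4): add. Components now {0} {1} {2,4,5,6} {3}
1–3 (6): add. Components now {0} {1,3} {2,4,5,6}
0–5 (8): add. Components now {0,2,4,5,6} {1,3}
2–6 (10): skip — 2 and 6 already connected.
3–4 (13): add. Components now {0,1,2,3,4,5,6}
MST edge set: {5–6, 2–4, 4–5, 1–3, 0–5, 3–4}.
Of the listed edges, {0–5, 1–3} are in the MST → 2.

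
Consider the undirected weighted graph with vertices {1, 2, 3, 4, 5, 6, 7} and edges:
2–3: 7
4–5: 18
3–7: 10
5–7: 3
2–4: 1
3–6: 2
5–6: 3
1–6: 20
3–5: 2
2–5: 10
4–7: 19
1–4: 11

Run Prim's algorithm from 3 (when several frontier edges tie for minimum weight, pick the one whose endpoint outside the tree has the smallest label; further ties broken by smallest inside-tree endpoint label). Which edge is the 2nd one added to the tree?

Prim, starting at 3.
Step 1: frontier [3–5 2, 3–6 2, 2–3 7, 3–7 10] → take 3–5 (2); add 5.
Step 2: frontier [3–6 2, 2–3 7, 3–7 10, 5–6 3, 5–7 3, 2–5 10, 4–5 18] → take 3–6 (2); add 6.
Step 3: frontier [2–3 7, 3–7 10, 5–7 3, 2–5 10, 4–5 18, 1–6 20] → take 5–7 (3); add 7.
Step 4: frontier [2–3 7, 2–5 10, 4–5 18, 1–6 20, 4–7 19] → take 2–3 (7); add 2.
Step 5: frontier [2–4 1, 4–5 18, 1–6 20, 4–7 19] → take 2–4 (1); add 4.
Step 6: frontier [1–4 11, 1–6 20] → take 1–4 (11); add 1.
The 2nd edge added is 3–6.

3-6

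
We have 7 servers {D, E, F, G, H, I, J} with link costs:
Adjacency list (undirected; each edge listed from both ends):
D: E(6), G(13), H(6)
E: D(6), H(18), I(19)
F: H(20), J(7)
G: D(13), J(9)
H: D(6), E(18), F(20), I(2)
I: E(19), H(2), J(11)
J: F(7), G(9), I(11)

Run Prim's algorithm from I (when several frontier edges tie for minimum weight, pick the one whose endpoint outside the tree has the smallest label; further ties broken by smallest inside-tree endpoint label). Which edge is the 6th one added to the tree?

Grow the tree from I using Prim:
Step 1: frontier [H-I 2, I-J 11, E-I 19] → take H-I (2); add H.
Step 2: frontier [D-H 6, E-H 18, F-H 20, I-J 11, E-I 19] → take D-H (6); add D.
Step 3: frontier [D-E 6, D-G 13, E-H 18, F-H 20, I-J 11, E-I 19] → take D-E (6); add E.
Step 4: frontier [D-G 13, F-H 20, I-J 11] → take I-J (11); add J.
Step 5: frontier [D-G 13, F-H 20, F-J 7, G-J 9] → take F-J (7); add F.
Step 6: frontier [D-G 13, G-J 9] → take G-J (9); add G.
The 6th edge added is G-J.

G-J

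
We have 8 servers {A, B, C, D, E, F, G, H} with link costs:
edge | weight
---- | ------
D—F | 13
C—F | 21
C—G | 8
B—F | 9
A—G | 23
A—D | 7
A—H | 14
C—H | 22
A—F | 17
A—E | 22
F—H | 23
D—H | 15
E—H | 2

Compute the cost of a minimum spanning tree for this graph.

74

Kruskal's algorithm — process edges by increasing weight (ties by edge label):
E—H (2): add — endpoints in different components.
A—D (7): add — endpoints in different components.
C—G (8): add — endpoints in different components.
B—F (9): add — endpoints in different components.
D—F (13): add — endpoints in different components.
A—H (14): add — endpoints in different components.
D—H (15): skip — D and H already connected.
A—F (17): skip — A and F already connected.
C—F (21): add — endpoints in different components.
MST edges: E—H, A—D, C—G, B—F, D—F, A—H, C—F; total weight 2+7+8+9+13+14+21 = 74.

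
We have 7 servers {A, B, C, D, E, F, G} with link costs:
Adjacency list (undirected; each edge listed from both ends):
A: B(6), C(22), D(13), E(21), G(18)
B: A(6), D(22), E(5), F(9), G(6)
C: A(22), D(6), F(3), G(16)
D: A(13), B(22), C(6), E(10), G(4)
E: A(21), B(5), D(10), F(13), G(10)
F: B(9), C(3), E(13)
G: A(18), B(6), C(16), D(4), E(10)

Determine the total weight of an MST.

Grow the tree from A using Prim:
Step 1: cheapest edge leaving the tree is A B (6); add B.
Step 2: cheapest edge leaving the tree is B E (5); add E.
Step 3: cheapest edge leaving the tree is B G (6); add G.
Step 4: cheapest edge leaving the tree is D G (4); add D.
Step 5: cheapest edge leaving the tree is C D (6); add C.
Step 6: cheapest edge leaving the tree is C F (3); add F.
MST edges: A B, B E, B G, D G, C D, C F; total weight 6+5+6+4+6+3 = 30.

30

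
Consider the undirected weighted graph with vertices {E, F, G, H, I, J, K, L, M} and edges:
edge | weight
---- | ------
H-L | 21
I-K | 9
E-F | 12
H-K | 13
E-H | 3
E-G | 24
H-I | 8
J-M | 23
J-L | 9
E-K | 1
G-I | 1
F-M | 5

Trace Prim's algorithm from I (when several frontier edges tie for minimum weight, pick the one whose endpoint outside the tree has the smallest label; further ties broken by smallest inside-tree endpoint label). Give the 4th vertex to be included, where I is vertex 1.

Grow the tree from I using Prim:
Step 1: cheapest edge leaving the tree is G-I (1); add G.
Step 2: cheapest edge leaving the tree is H-I (8); add H.
Step 3: cheapest edge leaving the tree is E-H (3); add E.
Step 4: cheapest edge leaving the tree is E-K (1); add K.
Step 5: cheapest edge leaving the tree is E-F (12); add F.
Step 6: cheapest edge leaving the tree is F-M (5); add M.
Step 7: cheapest edge leaving the tree is H-L (21); add L.
Step 8: cheapest edge leaving the tree is J-L (9); add J.
Vertex order: I, G, H, E, K, F, M, L, J. The 4th vertex is E.

E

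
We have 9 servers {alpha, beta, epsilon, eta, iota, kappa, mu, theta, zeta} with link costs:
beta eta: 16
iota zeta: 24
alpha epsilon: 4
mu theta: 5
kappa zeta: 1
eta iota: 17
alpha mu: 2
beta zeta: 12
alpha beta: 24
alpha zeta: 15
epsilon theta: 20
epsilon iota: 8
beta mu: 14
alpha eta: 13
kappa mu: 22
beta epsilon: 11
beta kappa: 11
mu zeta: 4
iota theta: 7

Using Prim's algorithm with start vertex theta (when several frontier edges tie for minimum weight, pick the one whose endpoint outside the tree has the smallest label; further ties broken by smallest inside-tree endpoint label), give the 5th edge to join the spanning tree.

kappa-zeta

Prim's algorithm from theta:
Step 1: cheapest edge leaving the tree is mu theta (5); add mu.
Step 2: cheapest edge leaving the tree is alpha mu (2); add alpha.
Step 3: cheapest edge leaving the tree is alpha epsilon (4); add epsilon.
Step 4: cheapest edge leaving the tree is mu zeta (4); add zeta.
Step 5: cheapest edge leaving the tree is kappa zeta (1); add kappa.
Step 6: cheapest edge leaving the tree is iota theta (7); add iota.
Step 7: cheapest edge leaving the tree is beta epsilon (11); add beta.
Step 8: cheapest edge leaving the tree is alpha eta (13); add eta.
The 5th edge added is kappa zeta.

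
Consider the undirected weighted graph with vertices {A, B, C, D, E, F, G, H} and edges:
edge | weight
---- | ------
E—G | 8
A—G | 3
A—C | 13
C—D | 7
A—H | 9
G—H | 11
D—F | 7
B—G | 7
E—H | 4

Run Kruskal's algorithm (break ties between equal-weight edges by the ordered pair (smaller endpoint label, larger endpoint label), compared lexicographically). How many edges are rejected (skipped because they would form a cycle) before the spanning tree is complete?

Sort edges by weight, then run Kruskal:
A—G (3): add — endpoints in different components.
E—H (4): add — endpoints in different components.
B—G (7): add — endpoints in different components.
C—D (7): add — endpoints in different components.
D—F (7): add — endpoints in different components.
E—G (8): add — endpoints in different components.
A—H (9): skip — A and H already connected.
G—H (11): skip — G and H already connected.
A—C (13): add — endpoints in different components.
Edges rejected before the tree was complete: 2.

2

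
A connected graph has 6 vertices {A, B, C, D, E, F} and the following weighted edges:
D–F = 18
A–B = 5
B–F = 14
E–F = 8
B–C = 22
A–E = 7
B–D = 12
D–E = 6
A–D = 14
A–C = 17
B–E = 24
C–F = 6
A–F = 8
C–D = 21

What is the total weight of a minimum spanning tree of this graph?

32

Prim, starting at C.
Step 1: cheapest edge leaving the tree is C–F (6); add F.
Step 2: cheapest edge leaving the tree is A–F (8); add A.
Step 3: cheapest edge leaving the tree is A–B (5); add B.
Step 4: cheapest edge leaving the tree is A–E (7); add E.
Step 5: cheapest edge leaving the tree is D–E (6); add D.
MST edges: C–F, A–F, A–B, A–E, D–E; total weight 6+8+5+7+6 = 32.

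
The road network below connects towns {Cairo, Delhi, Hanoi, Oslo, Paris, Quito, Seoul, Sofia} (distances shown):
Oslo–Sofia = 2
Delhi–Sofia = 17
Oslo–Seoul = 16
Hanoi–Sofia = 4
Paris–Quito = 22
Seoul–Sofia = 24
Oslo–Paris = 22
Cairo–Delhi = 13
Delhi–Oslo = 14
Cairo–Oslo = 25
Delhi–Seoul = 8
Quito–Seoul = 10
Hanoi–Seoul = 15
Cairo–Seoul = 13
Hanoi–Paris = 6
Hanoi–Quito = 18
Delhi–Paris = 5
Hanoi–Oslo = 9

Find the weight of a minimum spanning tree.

48

Sort edges by weight, then run Kruskal:
Oslo–Sofia (2): add — endpoints in different components.
Hanoi–Sofia (4): add — endpoints in different components.
Delhi–Paris (5): add — endpoints in different components.
Hanoi–Paris (6): add — endpoints in different components.
Delhi–Seoul (8): add — endpoints in different components.
Hanoi–Oslo (9): skip — Hanoi and Oslo already connected.
Quito–Seoul (10): add — endpoints in different components.
Cairo–Delhi (13): add — endpoints in different components.
MST edges: Oslo–Sofia, Hanoi–Sofia, Delhi–Paris, Hanoi–Paris, Delhi–Seoul, Quito–Seoul, Cairo–Delhi; total weight 2+4+5+6+8+10+13 = 48.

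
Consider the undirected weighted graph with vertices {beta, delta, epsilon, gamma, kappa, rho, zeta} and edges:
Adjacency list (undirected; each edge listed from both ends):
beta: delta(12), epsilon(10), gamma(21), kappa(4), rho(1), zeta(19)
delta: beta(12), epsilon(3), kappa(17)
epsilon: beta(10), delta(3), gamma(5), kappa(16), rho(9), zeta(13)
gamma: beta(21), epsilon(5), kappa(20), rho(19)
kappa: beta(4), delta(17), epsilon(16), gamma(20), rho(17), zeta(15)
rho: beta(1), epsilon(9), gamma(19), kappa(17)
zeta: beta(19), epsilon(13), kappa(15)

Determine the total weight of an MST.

Kruskal: consider edges lightest-first.
beta–rho (1): add — endpoints in different components.
delta–epsilon (3): add — endpoints in different components.
beta–kappa (4): add — endpoints in different components.
epsilon–gamma (5): add — endpoints in different components.
epsilon–rho (9): add — endpoints in different components.
beta–epsilon (10): skip — beta and epsilon already connected.
beta–delta (12): skip — beta and delta already connected.
epsilon–zeta (13): add — endpoints in different components.
MST edges: beta–rho, delta–epsilon, beta–kappa, epsilon–gamma, epsilon–rho, epsilon–zeta; total weight 1+3+4+5+9+13 = 35.

35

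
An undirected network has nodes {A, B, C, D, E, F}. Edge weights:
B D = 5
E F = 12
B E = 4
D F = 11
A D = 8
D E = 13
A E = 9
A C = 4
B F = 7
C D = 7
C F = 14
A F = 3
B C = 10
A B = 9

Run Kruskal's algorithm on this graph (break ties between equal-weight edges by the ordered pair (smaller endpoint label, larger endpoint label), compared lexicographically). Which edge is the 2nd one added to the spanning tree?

A-C

Sort edges by weight, then run Kruskal:
A F (3): add — endpoints in different components.
A C (4): add — endpoints in different components.
B E (4): add — endpoints in different components.
B D (5): add — endpoints in different components.
B F (7): add — endpoints in different components.
The 2nd edge added is A C.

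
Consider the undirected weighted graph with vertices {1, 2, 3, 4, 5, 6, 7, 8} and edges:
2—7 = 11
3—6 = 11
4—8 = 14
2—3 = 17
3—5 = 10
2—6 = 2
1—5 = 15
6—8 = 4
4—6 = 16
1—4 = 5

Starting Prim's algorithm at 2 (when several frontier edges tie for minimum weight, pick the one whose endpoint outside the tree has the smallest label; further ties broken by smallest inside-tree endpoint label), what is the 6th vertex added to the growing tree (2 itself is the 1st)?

7

Prim, starting at 2.
Step 1: frontier [2—6 2, 2—7 11, 2—3 17] → take 2—6 (2); add 6.
Step 2: frontier [2—7 11, 2—3 17, 6—8 4, 3—6 11, 4—6 16] → take 6—8 (4); add 8.
Step 3: frontier [2—7 11, 2—3 17, 3—6 11, 4—6 16, 4—8 14] → take 3—6 (11); add 3.
Step 4: frontier [2—7 11, 3—5 10, 4—6 16, 4—8 14] → take 3—5 (10); add 5.
Step 5: frontier [2—7 11, 1—5 15, 4—6 16, 4—8 14] → take 2—7 (11); add 7.
Step 6: frontier [1—5 15, 4—6 16, 4—8 14] → take 4—8 (14); add 4.
Step 7: frontier [1—4 5, 1—5 15] → take 1—4 (5); add 1.
Vertex order: 2, 6, 8, 3, 5, 7, 4, 1. The 6th vertex is 7.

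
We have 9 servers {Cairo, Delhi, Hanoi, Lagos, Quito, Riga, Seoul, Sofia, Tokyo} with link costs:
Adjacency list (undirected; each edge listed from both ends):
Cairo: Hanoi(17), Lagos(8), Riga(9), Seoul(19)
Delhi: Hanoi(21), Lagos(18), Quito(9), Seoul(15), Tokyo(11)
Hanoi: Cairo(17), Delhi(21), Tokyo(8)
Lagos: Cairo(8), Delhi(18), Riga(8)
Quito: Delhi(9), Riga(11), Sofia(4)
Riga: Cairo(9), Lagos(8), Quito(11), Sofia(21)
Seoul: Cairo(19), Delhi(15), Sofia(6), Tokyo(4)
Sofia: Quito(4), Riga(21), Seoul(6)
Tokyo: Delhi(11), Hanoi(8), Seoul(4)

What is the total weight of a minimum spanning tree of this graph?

Grow the tree from Cairo using Prim:
Step 1: cheapest edge leaving the tree is Cairo–Lagos (8); add Lagos.
Step 2: cheapest edge leaving the tree is Lagos–Riga (8); add Riga.
Step 3: cheapest edge leaving the tree is Quito–Riga (11); add Quito.
Step 4: cheapest edge leaving the tree is Quito–Sofia (4); add Sofia.
Step 5: cheapest edge leaving the tree is Seoul–Sofia (6); add Seoul.
Step 6: cheapest edge leaving the tree is Seoul–Tokyo (4); add Tokyo.
Step 7: cheapest edge leaving the tree is Hanoi–Tokyo (8); add Hanoi.
Step 8: cheapest edge leaving the tree is Delhi–Quito (9); add Delhi.
MST edges: Cairo–Lagos, Lagos–Riga, Quito–Riga, Quito–Sofia, Seoul–Sofia, Seoul–Tokyo, Hanoi–Tokyo, Delhi–Quito; total weight 8+8+11+4+6+4+8+9 = 58.

58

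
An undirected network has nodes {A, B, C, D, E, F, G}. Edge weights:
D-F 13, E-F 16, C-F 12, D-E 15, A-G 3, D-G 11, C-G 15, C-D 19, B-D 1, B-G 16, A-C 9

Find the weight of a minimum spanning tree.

Prim's algorithm from G:
Step 1: frontier [A-G 3, D-G 11, C-G 15, B-G 16] → take A-G (3); add A.
Step 2: frontier [A-C 9, D-G 11, C-G 15, B-G 16] → take A-C (9); add C.
Step 3: frontier [C-F 12, C-D 19, D-G 11, B-G 16] → take D-G (11); add D.
Step 4: frontier [C-F 12, B-D 1, D-F 13, D-E 15, B-G 16] → take B-D (1); add B.
Step 5: frontier [C-F 12, D-F 13, D-E 15] → take C-F (12); add F.
Step 6: frontier [D-E 15, E-F 16] → take D-E (15); add E.
MST edges: A-G, A-C, D-G, B-D, C-F, D-E; total weight 3+9+11+1+12+15 = 51.

51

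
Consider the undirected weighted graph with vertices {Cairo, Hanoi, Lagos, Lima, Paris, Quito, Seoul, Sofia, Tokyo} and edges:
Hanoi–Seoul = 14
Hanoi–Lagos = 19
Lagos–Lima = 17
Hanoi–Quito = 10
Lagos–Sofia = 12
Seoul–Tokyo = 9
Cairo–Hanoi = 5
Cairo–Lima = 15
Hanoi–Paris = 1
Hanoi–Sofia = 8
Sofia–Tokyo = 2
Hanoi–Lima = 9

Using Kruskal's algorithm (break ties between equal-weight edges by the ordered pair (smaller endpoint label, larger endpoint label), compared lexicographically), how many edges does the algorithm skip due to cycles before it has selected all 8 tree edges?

Kruskal's algorithm — process edges by increasing weight (ties by edge label):
Hanoi–Paris (1): add — endpoints in different components.
Sofia–Tokyo (2): add — endpoints in different components.
Cairo–Hanoi (5): add — endpoints in different components.
Hanoi–Sofia (8): add — endpoints in different components.
Hanoi–Lima (9): add — endpoints in different components.
Seoul–Tokyo (9): add — endpoints in different components.
Hanoi–Quito (10): add — endpoints in different components.
Lagos–Sofia (12): add — endpoints in different components.
Edges rejected before the tree was complete: 0.

0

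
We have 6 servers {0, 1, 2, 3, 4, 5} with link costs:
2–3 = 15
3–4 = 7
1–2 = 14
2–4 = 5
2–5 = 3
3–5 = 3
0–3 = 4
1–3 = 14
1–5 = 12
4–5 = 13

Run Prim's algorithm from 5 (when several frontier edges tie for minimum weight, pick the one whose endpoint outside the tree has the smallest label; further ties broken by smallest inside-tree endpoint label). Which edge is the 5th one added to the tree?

1-5

Prim's algorithm from 5:
Step 1: frontier [2–5 3, 3–5 3, 1–5 12, 4–5 13] → take 2–5 (3); add 2.
Step 2: frontier [2–4 5, 1–2 14, 2–3 15, 3–5 3, 1–5 12, 4–5 13] → take 3–5 (3); add 3.
Step 3: frontier [2–4 5, 1–2 14, 0–3 4, 3–4 7, 1–3 14, 1–5 12, 4–5 13] → take 0–3 (4); add 0.
Step 4: frontier [2–4 5, 1–2 14, 3–4 7, 1–3 14, 1–5 12, 4–5 13] → take 2–4 (5); add 4.
Step 5: frontier [1–2 14, 1–3 14, 1–5 12] → take 1–5 (12); add 1.
The 5th edge added is 1–5.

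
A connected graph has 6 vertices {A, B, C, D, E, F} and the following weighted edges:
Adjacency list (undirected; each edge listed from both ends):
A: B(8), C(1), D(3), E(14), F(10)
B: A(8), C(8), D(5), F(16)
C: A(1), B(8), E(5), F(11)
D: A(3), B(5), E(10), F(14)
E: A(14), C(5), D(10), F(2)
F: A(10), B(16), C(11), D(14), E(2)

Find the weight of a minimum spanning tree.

Sort edges by weight, then run Kruskal:
A–C (1): add. Components now {A,C} {B} {D} {E} {F}
E–F (2): add. Components now {A,C} {B} {D} {E,F}
A–D (3): add. Components now {A,C,D} {B} {E,F}
B–D (5): add. Components now {A,B,C,D} {E,F}
C–E (5): add. Components now {A,B,C,D,E,F}
MST edges: A–C, E–F, A–D, B–D, C–E; total weight 1+2+3+5+5 = 16.

16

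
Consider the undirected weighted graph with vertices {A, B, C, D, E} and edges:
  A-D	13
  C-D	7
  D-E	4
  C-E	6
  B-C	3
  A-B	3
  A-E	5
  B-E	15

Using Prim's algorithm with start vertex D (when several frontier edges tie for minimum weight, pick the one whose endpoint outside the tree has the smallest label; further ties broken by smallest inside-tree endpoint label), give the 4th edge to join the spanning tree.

B-C

Grow the tree from D using Prim:
Step 1: cheapest edge leaving the tree is D-E (4); add E.
Step 2: cheapest edge leaving the tree is A-E (5); add A.
Step 3: cheapest edge leaving the tree is A-B (3); add B.
Step 4: cheapest edge leaving the tree is B-C (3); add C.
The 4th edge added is B-C.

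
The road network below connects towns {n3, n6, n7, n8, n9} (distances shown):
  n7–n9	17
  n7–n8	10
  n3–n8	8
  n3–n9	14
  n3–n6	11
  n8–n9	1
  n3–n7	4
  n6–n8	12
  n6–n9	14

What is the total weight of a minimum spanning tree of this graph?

Kruskal's algorithm — process edges by increasing weight (ties by edge label):
n8–n9 (1): add. Components now {n6} {n3} {n7} {n8,n9}
n3–n7 (4): add. Components now {n6} {n3,n7} {n8,n9}
n3–n8 (8): add. Components now {n6} {n3,n7,n8,n9}
n7–n8 (10): skip — n7 and n8 already connected.
n3–n6 (11): add. Components now {n3,n6,n7,n8,n9}
MST edges: n8–n9, n3–n7, n3–n8, n3–n6; total weight 1+4+8+11 = 24.

24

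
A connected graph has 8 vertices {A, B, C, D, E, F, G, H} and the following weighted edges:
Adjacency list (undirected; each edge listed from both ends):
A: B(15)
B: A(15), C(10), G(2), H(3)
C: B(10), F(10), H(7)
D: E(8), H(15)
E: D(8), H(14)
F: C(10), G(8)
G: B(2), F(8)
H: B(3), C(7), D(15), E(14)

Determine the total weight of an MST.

57

Sort edges by weight, then run Kruskal:
B–G (2): add — endpoints in different components.
B–H (3): add — endpoints in different components.
C–H (7): add — endpoints in different components.
D–E (8): add — endpoints in different components.
F–G (8): add — endpoints in different components.
B–C (10): skip — B and C already connected.
C–F (10): skip — C and F already connected.
E–H (14): add — endpoints in different components.
A–B (15): add — endpoints in different components.
MST edges: B–G, B–H, C–H, D–E, F–G, E–H, A–B; total weight 2+3+7+8+8+14+15 = 57.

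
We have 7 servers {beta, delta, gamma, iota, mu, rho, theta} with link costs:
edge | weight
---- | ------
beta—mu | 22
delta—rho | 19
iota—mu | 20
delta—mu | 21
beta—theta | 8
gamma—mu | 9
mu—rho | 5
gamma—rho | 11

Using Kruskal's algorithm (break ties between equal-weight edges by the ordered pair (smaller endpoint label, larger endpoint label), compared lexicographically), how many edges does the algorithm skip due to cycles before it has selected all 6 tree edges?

Kruskal's algorithm — process edges by increasing weight (ties by edge label):
mu—rho (5): add. Components now {gamma} {theta} {mu,rho} {iota} {beta} {delta}
beta—theta (8): add. Components now {gamma} {beta,theta} {mu,rho} {iota} {delta}
gamma—mu (9): add. Components now {gamma,mu,rho} {beta,theta} {iota} {delta}
gamma—rho (11): skip — gamma and rho already connected.
delta—rho (19): add. Components now {delta,gamma,mu,rho} {beta,theta} {iota}
iota—mu (20): add. Components now {delta,gamma,iota,mu,rho} {beta,theta}
delta—mu (21): skip — mu and delta already connected.
beta—mu (22): add. Components now {beta,delta,gamma,iota,mu,rho,theta}
Edges rejected before the tree was complete: 2.

2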